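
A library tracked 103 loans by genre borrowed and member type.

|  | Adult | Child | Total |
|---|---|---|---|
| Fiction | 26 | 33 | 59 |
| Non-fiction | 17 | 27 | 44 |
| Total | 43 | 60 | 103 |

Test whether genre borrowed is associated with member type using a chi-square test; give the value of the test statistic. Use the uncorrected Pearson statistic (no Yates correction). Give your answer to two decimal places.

Grand total N = 103.
Expected counts (row total × column total / N):
  Fiction, Adult: 59×43/103 = 24.631
  Fiction, Child: 59×60/103 = 34.369
  Non-fiction, Adult: 44×43/103 = 18.369
  Non-fiction, Child: 44×60/103 = 25.631
Contributions (O − E)²/E:
  (26 − 24.631)²/24.631 = 0.0761
  (33 − 34.369)²/34.369 = 0.0545
  (17 − 18.369)²/18.369 = 0.1020
  (27 − 25.631)²/25.631 = 0.0731
χ² = 0.0761 + 0.0545 + 0.1020 + 0.0731 = 0.31

0.31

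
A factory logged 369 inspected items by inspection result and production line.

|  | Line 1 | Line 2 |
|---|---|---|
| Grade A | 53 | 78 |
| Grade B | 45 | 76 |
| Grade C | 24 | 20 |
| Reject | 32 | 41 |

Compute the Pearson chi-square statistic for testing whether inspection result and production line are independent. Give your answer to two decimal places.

4.22

Row totals: 131, 121, 44, 73. Column totals: 154, 215. Grand total N = 369.
Expected counts (row total × column total / N):
  Grade A, Line 1: 131×154/369 = 54.672
  Grade A, Line 2: 131×215/369 = 76.328
  Grade B, Line 1: 121×154/369 = 50.499
  Grade B, Line 2: 121×215/369 = 70.501
  Grade C, Line 1: 44×154/369 = 18.363
  Grade C, Line 2: 44×215/369 = 25.637
  Reject, Line 1: 73×154/369 = 30.466
  Reject, Line 2: 73×215/369 = 42.534
Contributions (O − E)²/E:
  (53 − 54.672)²/54.672 = 0.0511
  (78 − 76.328)²/76.328 = 0.0366
  (45 − 50.499)²/50.499 = 0.5988
  (76 − 70.501)²/70.501 = 0.4289
  (24 − 18.363)²/18.363 = 1.7304
  (20 − 25.637)²/25.637 = 1.2394
  (32 − 30.466)²/30.466 = 0.0772
  (41 − 42.534)²/42.534 = 0.0553
χ² = 0.0511 + 0.0366 + 0.5988 + 0.4289 + 1.7304 + 1.2394 + 0.0772 + 0.0553 = 4.22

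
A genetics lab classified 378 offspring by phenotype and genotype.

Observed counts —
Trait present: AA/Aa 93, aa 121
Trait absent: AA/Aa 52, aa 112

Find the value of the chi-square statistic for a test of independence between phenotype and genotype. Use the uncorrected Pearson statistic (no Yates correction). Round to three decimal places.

Row totals: 214, 164. Column totals: 145, 233. Grand total N = 378.
Expected counts (row total × column total / N):
  Trait present, AA/Aa: 214×145/378 = 82.0899
  Trait present, aa: 214×233/378 = 131.9101
  Trait absent, AA/Aa: 164×145/378 = 62.9101
  Trait absent, aa: 164×233/378 = 101.0899
Contributions (O − E)²/E:
  (93 − 82.0899)²/82.0899 = 1.4500
  (121 − 131.9101)²/131.9101 = 0.9024
  (52 − 62.9101)²/62.9101 = 1.8921
  (112 − 101.0899)²/101.0899 = 1.1775
χ² = 1.4500 + 0.9024 + 1.8921 + 1.1775 = 5.422

5.422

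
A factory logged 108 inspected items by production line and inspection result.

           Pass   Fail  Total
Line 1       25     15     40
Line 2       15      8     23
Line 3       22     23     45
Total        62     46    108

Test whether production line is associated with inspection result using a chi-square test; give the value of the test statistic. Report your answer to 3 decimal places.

Grand total N = 108.
Expected counts (row total × column total / N):
  Line 1, Pass: 40×62/108 = 22.9630
  Line 1, Fail: 40×46/108 = 17.0370
  Line 2, Pass: 23×62/108 = 13.2037
  Line 2, Fail: 23×46/108 = 9.7963
  Line 3, Pass: 45×62/108 = 25.8333
  Line 3, Fail: 45×46/108 = 19.1667
Contributions (O − E)²/E:
  (25 − 22.9630)²/22.9630 = 0.1807
  (15 − 17.0370)²/17.0370 = 0.2436
  (15 − 13.2037)²/13.2037 = 0.2444
  (8 − 9.7963)²/9.7963 = 0.3294
  (22 − 25.8333)²/25.8333 = 0.5688
  (23 − 19.1667)²/19.1667 = 0.7667
χ² = 0.1807 + 0.2436 + 0.2444 + 0.3294 + 0.5688 + 0.7667 = 2.334

2.334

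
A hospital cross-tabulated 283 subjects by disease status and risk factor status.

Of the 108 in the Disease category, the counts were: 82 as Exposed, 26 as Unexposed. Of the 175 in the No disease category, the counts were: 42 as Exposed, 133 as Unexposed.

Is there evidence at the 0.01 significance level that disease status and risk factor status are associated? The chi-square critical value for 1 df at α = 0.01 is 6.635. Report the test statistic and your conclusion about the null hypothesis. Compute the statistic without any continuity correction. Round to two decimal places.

Row totals: 108, 175. Column totals: 124, 159. Grand total N = 283.
Expected counts (row total × column total / N):
  Disease, Exposed: 108×124/283 = 47.322
  Disease, Unexposed: 108×159/283 = 60.678
  No disease, Exposed: 175×124/283 = 76.678
  No disease, Unexposed: 175×159/283 = 98.322
Contributions (O − E)²/E:
  (82 − 47.322)²/47.322 = 25.4124
  (26 − 60.678)²/60.678 = 19.8188
  (42 − 76.678)²/76.678 = 15.6833
  (133 − 98.322)²/98.322 = 12.2309
χ² = 25.4124 + 19.8188 + 15.6833 + 12.2309 = 73.15
df = (2−1)(2−1) = 1. Since 73.15 > 6.635, reject the null hypothesis of independence at α = 0.01.

73.15; reject H₀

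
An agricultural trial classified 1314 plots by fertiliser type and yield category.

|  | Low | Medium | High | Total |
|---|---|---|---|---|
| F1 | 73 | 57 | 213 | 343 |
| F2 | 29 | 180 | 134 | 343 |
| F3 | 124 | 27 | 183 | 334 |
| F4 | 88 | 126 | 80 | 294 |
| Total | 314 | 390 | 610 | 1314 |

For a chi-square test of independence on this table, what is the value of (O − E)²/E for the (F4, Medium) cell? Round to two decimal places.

17.20

Row total (F4) = 294; column total (Medium) = 390; N = 1314.
Expected count E = 294 × 390 / 1314 = 87.260.
Contribution = (O − E)²/E = (126 − 87.260)² / 87.260 = 17.20.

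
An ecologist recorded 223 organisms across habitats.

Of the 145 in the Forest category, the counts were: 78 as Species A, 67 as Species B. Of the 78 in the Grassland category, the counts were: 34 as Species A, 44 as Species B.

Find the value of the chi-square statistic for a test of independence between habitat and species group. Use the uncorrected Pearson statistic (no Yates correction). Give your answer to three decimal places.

2.112

Row totals: 145, 78. Column totals: 112, 111. Grand total N = 223.
Expected counts (row total × column total / N):
  Forest, Species A: 145×112/223 = 72.8251
  Forest, Species B: 145×111/223 = 72.1749
  Grassland, Species A: 78×112/223 = 39.1749
  Grassland, Species B: 78×111/223 = 38.8251
Contributions (O − E)²/E:
  (78 − 72.8251)²/72.8251 = 0.3677
  (67 − 72.1749)²/72.1749 = 0.3710
  (34 − 39.1749)²/39.1749 = 0.6836
  (44 − 38.8251)²/38.8251 = 0.6897
χ² = 0.3677 + 0.3710 + 0.6836 + 0.6897 = 2.112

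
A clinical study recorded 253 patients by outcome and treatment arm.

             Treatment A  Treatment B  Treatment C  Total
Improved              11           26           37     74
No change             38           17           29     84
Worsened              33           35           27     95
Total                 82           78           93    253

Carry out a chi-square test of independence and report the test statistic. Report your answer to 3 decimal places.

Grand total N = 253.
Expected counts (row total × column total / N):
  Improved, Treatment A: 74×82/253 = 23.9842
  Improved, Treatment B: 74×78/253 = 22.8142
  Improved, Treatment C: 74×93/253 = 27.2016
  No change, Treatment A: 84×82/253 = 27.2253
  No change, Treatment B: 84×78/253 = 25.8972
  No change, Treatment C: 84×93/253 = 30.8775
  Worsened, Treatment A: 95×82/253 = 30.7905
  Worsened, Treatment B: 95×78/253 = 29.2885
  Worsened, Treatment C: 95×93/253 = 34.9209
Contributions (O − E)²/E:
  (11 − 23.9842)²/23.9842 = 7.0292
  (26 − 22.8142)²/22.8142 = 0.4449
  (37 − 27.2016)²/27.2016 = 3.5295
  (38 − 27.2253)²/27.2253 = 4.2642
  (17 − 25.8972)²/25.8972 = 3.0567
  (29 − 30.8775)²/30.8775 = 0.1142
  (33 − 30.7905)²/30.7905 = 0.1586
  (35 − 29.2885)²/29.2885 = 1.1138
  (27 − 34.9209)²/34.9209 = 1.7967
χ² = 7.0292 + 0.4449 + 3.5295 + 4.2642 + 3.0567 + 0.1142 + 0.1586 + 1.1138 + 1.7967 = 21.508

21.508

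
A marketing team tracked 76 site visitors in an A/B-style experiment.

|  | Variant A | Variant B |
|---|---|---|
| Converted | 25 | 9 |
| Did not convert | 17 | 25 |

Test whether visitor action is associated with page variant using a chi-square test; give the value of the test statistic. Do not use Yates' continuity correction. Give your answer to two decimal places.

8.30

Row totals: 34, 42. Column totals: 42, 34. Grand total N = 76.
Expected counts (row total × column total / N):
  Converted, Variant A: 34×42/76 = 18.789
  Converted, Variant B: 34×34/76 = 15.211
  Did not convert, Variant A: 42×42/76 = 23.211
  Did not convert, Variant B: 42×34/76 = 18.789
Contributions (O − E)²/E:
  (25 − 18.789)²/18.789 = 2.0531
  (9 − 15.211)²/15.211 = 2.5361
  (17 − 23.211)²/23.211 = 1.6620
  (25 − 18.789)²/18.789 = 2.0531
χ² = 2.0531 + 2.5361 + 1.6620 + 2.0531 = 8.30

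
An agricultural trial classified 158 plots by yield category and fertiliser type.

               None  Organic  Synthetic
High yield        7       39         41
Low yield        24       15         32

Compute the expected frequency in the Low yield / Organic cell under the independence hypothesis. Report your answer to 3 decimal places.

Row total (Low yield) = 71; column total (Organic) = 54; grand total N = 158.
Expected count = (row total × column total) / N = 71 × 54 / 158 = 24.266.

24.266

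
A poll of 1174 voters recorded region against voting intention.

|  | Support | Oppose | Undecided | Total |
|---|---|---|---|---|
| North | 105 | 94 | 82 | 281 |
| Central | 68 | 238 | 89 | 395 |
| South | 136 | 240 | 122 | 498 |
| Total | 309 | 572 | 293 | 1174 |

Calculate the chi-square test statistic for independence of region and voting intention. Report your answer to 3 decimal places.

Grand total N = 1174.
Expected counts (row total × column total / N):
  North, Support: 281×309/1174 = 73.9600
  North, Oppose: 281×572/1174 = 136.9097
  North, Undecided: 281×293/1174 = 70.1303
  Central, Support: 395×309/1174 = 103.9651
  Central, Oppose: 395×572/1174 = 192.4532
  Central, Undecided: 395×293/1174 = 98.5818
  South, Support: 498×309/1174 = 131.0750
  South, Oppose: 498×572/1174 = 242.6371
  South, Undecided: 498×293/1174 = 124.2879
Contributions (O − E)²/E:
  (105 − 73.9600)²/73.9600 = 13.0271
  (94 − 136.9097)²/136.9097 = 13.4486
  (82 − 70.1303)²/70.1303 = 2.0090
  (68 − 103.9651)²/103.9651 = 12.4416
  (238 − 192.4532)²/192.4532 = 10.7793
  (89 − 98.5818)²/98.5818 = 0.9313
  (136 − 131.0750)²/131.0750 = 0.1851
  (240 − 242.6371)²/242.6371 = 0.0287
  (122 − 124.2879)²/124.2879 = 0.0421
χ² = 13.0271 + 13.4486 + 2.0090 + 12.4416 + 10.7793 + 0.9313 + 0.1851 + 0.0287 + 0.0421 = 52.893

52.893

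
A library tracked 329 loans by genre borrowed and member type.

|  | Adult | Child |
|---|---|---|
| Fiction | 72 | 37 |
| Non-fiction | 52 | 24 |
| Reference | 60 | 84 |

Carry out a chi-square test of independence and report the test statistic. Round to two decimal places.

Row totals: 109, 76, 144. Column totals: 184, 145. Grand total N = 329.
Expected counts (row total × column total / N):
  Fiction, Adult: 109×184/329 = 60.960
  Fiction, Child: 109×145/329 = 48.040
  Non-fiction, Adult: 76×184/329 = 42.505
  Non-fiction, Child: 76×145/329 = 33.495
  Reference, Adult: 144×184/329 = 80.535
  Reference, Child: 144×145/329 = 63.465
Contributions (O − E)²/E:
  (72 − 60.960)²/60.960 = 1.9994
  (37 − 48.040)²/48.040 = 2.5371
  (52 − 42.505)²/42.505 = 2.1210
  (24 − 33.495)²/33.495 = 2.6916
  (60 − 80.535)²/80.535 = 5.2361
  (84 − 63.465)²/63.465 = 6.6444
χ² = 1.9994 + 2.5371 + 2.1210 + 2.6916 + 5.2361 + 6.6444 = 21.23

21.23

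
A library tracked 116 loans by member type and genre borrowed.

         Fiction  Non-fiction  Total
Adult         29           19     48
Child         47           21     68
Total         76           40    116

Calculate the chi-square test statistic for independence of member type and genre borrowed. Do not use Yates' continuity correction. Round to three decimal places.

Grand total N = 116.
Expected counts (row total × column total / N):
  Adult, Fiction: 48×76/116 = 31.4483
  Adult, Non-fiction: 48×40/116 = 16.5517
  Child, Fiction: 68×76/116 = 44.5517
  Child, Non-fiction: 68×40/116 = 23.4483
Contributions (O − E)²/E:
  (29 − 31.4483)²/31.4483 = 0.1906
  (19 − 16.5517)²/16.5517 = 0.3621
  (47 − 44.5517)²/44.5517 = 0.1345
  (21 − 23.4483)²/23.4483 = 0.2556
χ² = 0.1906 + 0.3621 + 0.1345 + 0.2556 = 0.943

0.943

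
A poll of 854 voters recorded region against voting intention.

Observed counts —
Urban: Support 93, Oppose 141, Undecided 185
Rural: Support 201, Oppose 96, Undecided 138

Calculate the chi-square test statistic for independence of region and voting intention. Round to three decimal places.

54.776

Row totals: 419, 435. Column totals: 294, 237, 323. Grand total N = 854.
Expected counts (row total × column total / N):
  Urban, Support: 419×294/854 = 144.2459
  Urban, Oppose: 419×237/854 = 116.2799
  Urban, Undecided: 419×323/854 = 158.4742
  Rural, Support: 435×294/854 = 149.7541
  Rural, Oppose: 435×237/854 = 120.7201
  Rural, Undecided: 435×323/854 = 164.5258
Contributions (O − E)²/E:
  (93 − 144.2459)²/144.2459 = 18.2060
  (141 − 116.2799)²/116.2799 = 5.2553
  (185 − 158.4742)²/158.4742 = 4.4400
  (201 − 149.7541)²/149.7541 = 17.5364
  (96 − 120.7201)²/120.7201 = 5.0620
  (138 − 164.5258)²/164.5258 = 4.2766
χ² = 18.2060 + 5.2553 + 4.4400 + 17.5364 + 5.0620 + 4.2766 = 54.776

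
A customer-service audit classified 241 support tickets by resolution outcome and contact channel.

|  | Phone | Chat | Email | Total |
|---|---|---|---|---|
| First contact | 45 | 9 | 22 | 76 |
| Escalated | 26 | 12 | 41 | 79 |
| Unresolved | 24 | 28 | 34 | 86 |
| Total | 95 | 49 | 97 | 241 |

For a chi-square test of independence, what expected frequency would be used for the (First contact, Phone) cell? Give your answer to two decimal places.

29.96

Row total (First contact) = 76; column total (Phone) = 95; grand total N = 241.
Expected count = (row total × column total) / N = 76 × 95 / 241 = 29.96.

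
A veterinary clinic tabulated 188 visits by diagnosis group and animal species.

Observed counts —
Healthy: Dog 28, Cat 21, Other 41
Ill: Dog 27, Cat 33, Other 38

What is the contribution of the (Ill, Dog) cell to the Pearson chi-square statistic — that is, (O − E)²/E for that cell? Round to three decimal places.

0.097

Row total (Ill) = 98; column total (Dog) = 55; N = 188.
Expected count E = 98 × 55 / 188 = 28.6702.
Contribution = (O − E)²/E = (27 − 28.6702)² / 28.6702 = 0.097.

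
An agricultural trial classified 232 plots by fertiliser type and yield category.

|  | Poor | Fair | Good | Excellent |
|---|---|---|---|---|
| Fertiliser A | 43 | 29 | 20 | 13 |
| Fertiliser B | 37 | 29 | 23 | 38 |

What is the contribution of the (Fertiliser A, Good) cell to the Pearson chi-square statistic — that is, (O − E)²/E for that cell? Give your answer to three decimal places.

0.015

Row total (Fertiliser A) = 105; column total (Good) = 43; N = 232.
Expected count E = 105 × 43 / 232 = 19.4612.
Contribution = (O − E)²/E = (20 − 19.4612)² / 19.4612 = 0.015.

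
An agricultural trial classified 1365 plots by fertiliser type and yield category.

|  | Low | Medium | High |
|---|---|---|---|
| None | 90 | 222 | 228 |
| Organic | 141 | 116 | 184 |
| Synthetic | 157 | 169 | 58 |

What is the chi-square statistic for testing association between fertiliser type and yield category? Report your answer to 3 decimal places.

Row totals: 540, 441, 384. Column totals: 388, 507, 470. Grand total N = 1365.
Expected counts (row total × column total / N):
  None, Low: 540×388/1365 = 153.4945
  None, Medium: 540×507/1365 = 200.5714
  None, High: 540×470/1365 = 185.9341
  Organic, Low: 441×388/1365 = 125.3538
  Organic, Medium: 441×507/1365 = 163.8000
  Organic, High: 441×470/1365 = 151.8462
  Synthetic, Low: 384×388/1365 = 109.1516
  Synthetic, Medium: 384×507/1365 = 142.6286
  Synthetic, High: 384×470/1365 = 132.2198
Contributions (O − E)²/E:
  (90 − 153.4945)²/153.4945 = 26.2651
  (222 − 200.5714)²/200.5714 = 2.2894
  (228 − 185.9341)²/185.9341 = 9.5170
  (141 − 125.3538)²/125.3538 = 1.9529
  (116 − 163.8000)²/163.8000 = 13.9490
  (184 − 151.8462)²/151.8462 = 6.8086
  (157 − 109.1516)²/109.1516 = 20.9751
  (169 − 142.6286)²/142.6286 = 4.8760
  (58 − 132.2198)²/132.2198 = 41.6623
χ² = 26.2651 + 2.2894 + 9.5170 + 1.9529 + 13.9490 + 6.8086 + 20.9751 + 4.8760 + 41.6623 = 128.295

128.295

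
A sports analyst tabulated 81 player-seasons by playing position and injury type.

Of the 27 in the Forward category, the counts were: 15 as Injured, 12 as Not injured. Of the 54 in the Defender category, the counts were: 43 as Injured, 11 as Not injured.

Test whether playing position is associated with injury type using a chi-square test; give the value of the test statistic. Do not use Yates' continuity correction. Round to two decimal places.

5.13

Row totals: 27, 54. Column totals: 58, 23. Grand total N = 81.
Expected counts (row total × column total / N):
  Forward, Injured: 27×58/81 = 19.333
  Forward, Not injured: 27×23/81 = 7.667
  Defender, Injured: 54×58/81 = 38.667
  Defender, Not injured: 54×23/81 = 15.333
Contributions (O − E)²/E:
  (15 − 19.333)²/19.333 = 0.9711
  (12 − 7.667)²/7.667 = 2.4488
  (43 − 38.667)²/38.667 = 0.4856
  (11 − 15.333)²/15.333 = 1.2245
χ² = 0.9711 + 2.4488 + 0.4856 + 1.2245 = 5.13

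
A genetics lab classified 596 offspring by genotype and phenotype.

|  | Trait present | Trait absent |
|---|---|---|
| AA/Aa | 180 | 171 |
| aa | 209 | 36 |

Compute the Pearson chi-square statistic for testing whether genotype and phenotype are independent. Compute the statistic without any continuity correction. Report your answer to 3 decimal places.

73.684

Row totals: 351, 245. Column totals: 389, 207. Grand total N = 596.
Expected counts (row total × column total / N):
  AA/Aa, Trait present: 351×389/596 = 229.0923
  AA/Aa, Trait absent: 351×207/596 = 121.9077
  aa, Trait present: 245×389/596 = 159.9077
  aa, Trait absent: 245×207/596 = 85.0923
Contributions (O − E)²/E:
  (180 − 229.0923)²/229.0923 = 10.5200
  (171 − 121.9077)²/121.9077 = 19.7695
  (209 − 159.9077)²/159.9077 = 15.0715
  (36 − 85.0923)²/85.0923 = 28.3228
χ² = 10.5200 + 19.7695 + 15.0715 + 28.3228 = 73.684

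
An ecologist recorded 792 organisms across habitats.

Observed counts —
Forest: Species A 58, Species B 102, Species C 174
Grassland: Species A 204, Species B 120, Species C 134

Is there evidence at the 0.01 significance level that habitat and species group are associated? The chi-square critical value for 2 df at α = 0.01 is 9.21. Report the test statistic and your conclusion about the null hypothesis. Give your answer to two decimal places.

Row totals: 334, 458. Column totals: 262, 222, 308. Grand total N = 792.
Expected counts (row total × column total / N):
  Forest, Species A: 334×262/792 = 110.490
  Forest, Species B: 334×222/792 = 93.621
  Forest, Species C: 334×308/792 = 129.889
  Grassland, Species A: 458×262/792 = 151.510
  Grassland, Species B: 458×222/792 = 128.379
  Grassland, Species C: 458×308/792 = 178.111
Contributions (O − E)²/E:
  (58 − 110.490)²/110.490 = 24.9362
  (102 − 93.621)²/93.621 = 0.7499
  (174 − 129.889)²/129.889 = 14.9803
  (204 − 151.510)²/151.510 = 18.1849
  (120 − 128.379)²/128.379 = 0.5469
  (134 − 178.111)²/178.111 = 10.9245
χ² = 24.9362 + 0.7499 + 14.9803 + 18.1849 + 0.5469 + 10.9245 = 70.32
df = (2−1)(3−1) = 2. Since 70.32 > 9.21, reject the null hypothesis of independence at α = 0.01.

70.32; reject H₀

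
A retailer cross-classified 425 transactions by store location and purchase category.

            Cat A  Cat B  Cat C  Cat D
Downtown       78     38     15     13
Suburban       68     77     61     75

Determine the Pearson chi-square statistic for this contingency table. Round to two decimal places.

46.06

Row totals: 144, 281. Column totals: 146, 115, 76, 88. Grand total N = 425.
Expected counts (row total × column total / N):
  Downtown, Cat A: 144×146/425 = 49.468
  Downtown, Cat B: 144×115/425 = 38.965
  Downtown, Cat C: 144×76/425 = 25.751
  Downtown, Cat D: 144×88/425 = 29.816
  Suburban, Cat A: 281×146/425 = 96.532
  Suburban, Cat B: 281×115/425 = 76.035
  Suburban, Cat C: 281×76/425 = 50.249
  Suburban, Cat D: 281×88/425 = 58.184
Contributions (O − E)²/E:
  (78 − 49.468)²/49.468 = 16.4566
  (38 − 38.965)²/38.965 = 0.0239
  (15 − 25.751)²/25.751 = 4.4885
  (13 − 29.816)²/29.816 = 9.4841
  (68 − 96.532)²/96.532 = 8.4332
  (77 − 76.035)²/76.035 = 0.0122
  (61 − 50.249)²/50.249 = 2.3002
  (75 − 58.184)²/58.184 = 4.8601
χ² = 16.4566 + 0.0239 + 4.4885 + 9.4841 + 8.4332 + 0.0122 + 2.3002 + 4.8601 = 46.06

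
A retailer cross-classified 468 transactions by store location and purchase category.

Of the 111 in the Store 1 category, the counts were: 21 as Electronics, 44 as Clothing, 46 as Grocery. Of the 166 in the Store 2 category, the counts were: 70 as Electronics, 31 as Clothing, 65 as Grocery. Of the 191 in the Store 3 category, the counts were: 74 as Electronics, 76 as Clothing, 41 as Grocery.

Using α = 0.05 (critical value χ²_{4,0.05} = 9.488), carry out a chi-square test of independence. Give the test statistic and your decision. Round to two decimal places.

38.19; reject H₀

Row totals: 111, 166, 191. Column totals: 165, 151, 152. Grand total N = 468.
Expected counts (row total × column total / N):
  Store 1, Electronics: 111×165/468 = 39.135
  Store 1, Clothing: 111×151/468 = 35.814
  Store 1, Grocery: 111×152/468 = 36.051
  Store 2, Electronics: 166×165/468 = 58.526
  Store 2, Clothing: 166×151/468 = 53.560
  Store 2, Grocery: 166×152/468 = 53.915
  Store 3, Electronics: 191×165/468 = 67.340
  Store 3, Clothing: 191×151/468 = 61.626
  Store 3, Grocery: 191×152/468 = 62.034
Contributions (O − E)²/E:
  (21 − 39.135)²/39.135 = 8.4037
  (44 − 35.814)²/35.814 = 1.8711
  (46 − 36.051)²/36.051 = 2.7456
  (70 − 58.526)²/58.526 = 2.2495
  (31 − 53.560)²/53.560 = 9.5025
  (65 − 53.915)²/53.915 = 2.2791
  (74 − 67.340)²/67.340 = 0.6587
  (76 − 61.626)²/61.626 = 3.3527
  (41 − 62.034)²/62.034 = 7.1320
χ² = 8.4037 + 1.8711 + 2.7456 + 2.2495 + 9.5025 + 2.2791 + 0.6587 + 3.3527 + 7.1320 = 38.19
df = (3−1)(3−1) = 4. Since 38.19 > 9.488, reject the null hypothesis of independence at α = 0.05.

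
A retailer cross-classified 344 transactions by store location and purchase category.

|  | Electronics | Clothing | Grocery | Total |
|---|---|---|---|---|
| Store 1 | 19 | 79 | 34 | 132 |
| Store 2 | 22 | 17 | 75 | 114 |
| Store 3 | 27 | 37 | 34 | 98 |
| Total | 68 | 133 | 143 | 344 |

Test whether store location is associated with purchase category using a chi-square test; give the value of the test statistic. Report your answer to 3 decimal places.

Grand total N = 344.
Expected counts (row total × column total / N):
  Store 1, Electronics: 132×68/344 = 26.0930
  Store 1, Clothing: 132×133/344 = 51.0349
  Store 1, Grocery: 132×143/344 = 54.8721
  Store 2, Electronics: 114×68/344 = 22.5349
  Store 2, Clothing: 114×133/344 = 44.0756
  Store 2, Grocery: 114×143/344 = 47.3895
  Store 3, Electronics: 98×68/344 = 19.3721
  Store 3, Clothing: 98×133/344 = 37.8895
  Store 3, Grocery: 98×143/344 = 40.7384
Contributions (O − E)²/E:
  (19 − 26.0930)²/26.0930 = 1.9281
  (79 − 51.0349)²/51.0349 = 15.3238
  (34 − 54.8721)²/54.8721 = 7.9393
  (22 − 22.5349)²/22.5349 = 0.0127
  (17 − 44.0756)²/44.0756 = 16.6325
  (75 − 47.3895)²/47.3895 = 16.0867
  (27 − 19.3721)²/19.3721 = 3.0035
  (37 − 37.8895)²/37.8895 = 0.0209
  (34 − 40.7384)²/40.7384 = 1.1146
χ² = 1.9281 + 15.3238 + 7.9393 + 0.0127 + 16.6325 + 16.0867 + 3.0035 + 0.0209 + 1.1146 = 62.062

62.062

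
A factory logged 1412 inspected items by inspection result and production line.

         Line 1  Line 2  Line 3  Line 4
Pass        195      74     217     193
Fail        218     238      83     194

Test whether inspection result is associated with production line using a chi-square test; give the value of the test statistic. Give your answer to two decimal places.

145.49

Row totals: 679, 733. Column totals: 413, 312, 300, 387. Grand total N = 1412.
Expected counts (row total × column total / N):
  Pass, Line 1: 679×413/1412 = 198.603
  Pass, Line 2: 679×312/1412 = 150.034
  Pass, Line 3: 679×300/1412 = 144.263
  Pass, Line 4: 679×387/1412 = 186.100
  Fail, Line 1: 733×413/1412 = 214.397
  Fail, Line 2: 733×312/1412 = 161.966
  Fail, Line 3: 733×300/1412 = 155.737
  Fail, Line 4: 733×387/1412 = 200.900
Contributions (O − E)²/E:
  (195 − 198.603)²/198.603 = 0.0654
  (74 − 150.034)²/150.034 = 38.5324
  (217 − 144.263)²/144.263 = 36.6738
  (193 − 186.100)²/186.100 = 0.2558
  (218 − 214.397)²/214.397 = 0.0605
  (238 − 161.966)²/161.966 = 35.6937
  (83 − 155.737)²/155.737 = 33.9718
  (194 − 200.900)²/200.900 = 0.2370
χ² = 0.0654 + 38.5324 + 36.6738 + 0.2558 + 0.0605 + 35.6937 + 33.9718 + 0.2370 = 145.49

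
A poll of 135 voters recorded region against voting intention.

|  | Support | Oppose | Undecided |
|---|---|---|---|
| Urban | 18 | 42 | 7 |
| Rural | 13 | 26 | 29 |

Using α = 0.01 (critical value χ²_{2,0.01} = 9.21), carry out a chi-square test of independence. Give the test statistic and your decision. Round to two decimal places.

18.01; reject H₀

Row totals: 67, 68. Column totals: 31, 68, 36. Grand total N = 135.
Expected counts (row total × column total / N):
  Urban, Support: 67×31/135 = 15.385
  Urban, Oppose: 67×68/135 = 33.748
  Urban, Undecided: 67×36/135 = 17.867
  Rural, Support: 68×31/135 = 15.615
  Rural, Oppose: 68×68/135 = 34.252
  Rural, Undecided: 68×36/135 = 18.133
Contributions (O − E)²/E:
  (18 − 15.385)²/15.385 = 0.4445
  (42 − 33.748)²/33.748 = 2.0178
  (7 − 17.867)²/17.867 = 6.6095
  (13 − 15.615)²/15.615 = 0.4379
  (26 − 34.252)²/34.252 = 1.9881
  (29 − 18.133)²/18.133 = 6.5125
χ² = 0.4445 + 2.0178 + 6.6095 + 0.4379 + 1.9881 + 6.5125 = 18.01
df = (2−1)(3−1) = 2. Since 18.01 > 9.21, reject the null hypothesis of independence at α = 0.01.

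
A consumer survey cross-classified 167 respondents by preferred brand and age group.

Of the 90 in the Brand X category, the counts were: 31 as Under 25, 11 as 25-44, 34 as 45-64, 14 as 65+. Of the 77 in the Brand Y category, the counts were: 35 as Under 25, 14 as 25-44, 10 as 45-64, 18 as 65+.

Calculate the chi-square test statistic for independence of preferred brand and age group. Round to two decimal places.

Row totals: 90, 77. Column totals: 66, 25, 44, 32. Grand total N = 167.
Expected counts (row total × column total / N):
  Brand X, Under 25: 90×66/167 = 35.569
  Brand X, 25-44: 90×25/167 = 13.473
  Brand X, 45-64: 90×44/167 = 23.713
  Brand X, 65+: 90×32/167 = 17.246
  Brand Y, Under 25: 77×66/167 = 30.431
  Brand Y, 25-44: 77×25/167 = 11.527
  Brand Y, 45-64: 77×44/167 = 20.287
  Brand Y, 65+: 77×32/167 = 14.754
Contributions (O − E)²/E:
  (31 − 35.569)²/35.569 = 0.5869
  (11 − 13.473)²/13.473 = 0.4539
  (34 − 23.713)²/23.713 = 4.4626
  (14 − 17.246)²/17.246 = 0.6110
  (35 − 30.431)²/30.431 = 0.6860
  (14 − 11.527)²/11.527 = 0.5306
  (10 − 20.287)²/20.287 = 5.2163
  (18 − 14.754)²/14.754 = 0.7141
χ² = 0.5869 + 0.4539 + 4.4626 + 0.6110 + 0.6860 + 0.5306 + 5.2163 + 0.7141 = 13.26

13.26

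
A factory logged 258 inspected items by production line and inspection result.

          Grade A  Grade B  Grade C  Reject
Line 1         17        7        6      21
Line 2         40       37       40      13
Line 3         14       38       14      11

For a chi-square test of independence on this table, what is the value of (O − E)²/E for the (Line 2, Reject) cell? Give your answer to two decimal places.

4.13

Row total (Line 2) = 130; column total (Reject) = 45; N = 258.
Expected count E = 130 × 45 / 258 = 22.674.
Contribution = (O − E)²/E = (13 − 22.674)² / 22.674 = 4.13.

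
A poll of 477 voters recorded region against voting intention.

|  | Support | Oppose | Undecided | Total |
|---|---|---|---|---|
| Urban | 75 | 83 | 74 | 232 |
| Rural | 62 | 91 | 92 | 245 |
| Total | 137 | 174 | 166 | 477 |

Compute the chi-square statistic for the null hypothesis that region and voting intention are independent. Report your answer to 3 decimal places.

Grand total N = 477.
Expected counts (row total × column total / N):
  Urban, Support: 232×137/477 = 66.6331
  Urban, Oppose: 232×174/477 = 84.6289
  Urban, Undecided: 232×166/477 = 80.7379
  Rural, Support: 245×137/477 = 70.3669
  Rural, Oppose: 245×174/477 = 89.3711
  Rural, Undecided: 245×166/477 = 85.2621
Contributions (O − E)²/E:
  (75 − 66.6331)²/66.6331 = 1.0506
  (83 − 84.6289)²/84.6289 = 0.0314
  (74 − 80.7379)²/80.7379 = 0.5623
  (62 − 70.3669)²/70.3669 = 0.9949
  (91 − 89.3711)²/89.3711 = 0.0297
  (92 − 85.2621)²/85.2621 = 0.5325
χ² = 1.0506 + 0.0314 + 0.5623 + 0.9949 + 0.0297 + 0.5325 = 3.201

3.201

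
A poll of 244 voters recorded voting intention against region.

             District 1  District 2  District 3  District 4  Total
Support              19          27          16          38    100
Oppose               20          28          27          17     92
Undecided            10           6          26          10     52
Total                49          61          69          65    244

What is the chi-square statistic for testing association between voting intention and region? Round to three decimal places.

Grand total N = 244.
Expected counts (row total × column total / N):
  Support, District 1: 100×49/244 = 20.0820
  Support, District 2: 100×61/244 = 25.0000
  Support, District 3: 100×69/244 = 28.2787
  Support, District 4: 100×65/244 = 26.6393
  Oppose, District 1: 92×49/244 = 18.4754
  Oppose, District 2: 92×61/244 = 23.0000
  Oppose, District 3: 92×69/244 = 26.0164
  Oppose, District 4: 92×65/244 = 24.5082
  Undecided, District 1: 52×49/244 = 10.4426
  Undecided, District 2: 52×61/244 = 13.0000
  Undecided, District 3: 52×69/244 = 14.7049
  Undecided, District 4: 52×65/244 = 13.8525
Contributions (O − E)²/E:
  (19 − 20.0820)²/20.0820 = 0.0583
  (27 − 25.0000)²/25.0000 = 0.1600
  (16 − 28.2787)²/28.2787 = 5.3314
  (38 − 26.6393)²/26.6393 = 4.8449
  (20 − 18.4754)²/18.4754 = 0.1258
  (28 − 23.0000)²/23.0000 = 1.0870
  (27 − 26.0164)²/26.0164 = 0.0372
  (17 − 24.5082)²/24.5082 = 2.3002
  (10 − 10.4426)²/10.4426 = 0.0188
  (6 − 13.0000)²/13.0000 = 3.7692
  (26 − 14.7049)²/14.7049 = 8.6760
  (10 − 13.8525)²/13.8525 = 1.0714
χ² = 0.0583 + 0.1600 + 5.3314 + 4.8449 + 0.1258 + 1.0870 + 0.0372 + 2.3002 + 0.0188 + 3.7692 + 8.6760 + 1.0714 = 27.480

27.480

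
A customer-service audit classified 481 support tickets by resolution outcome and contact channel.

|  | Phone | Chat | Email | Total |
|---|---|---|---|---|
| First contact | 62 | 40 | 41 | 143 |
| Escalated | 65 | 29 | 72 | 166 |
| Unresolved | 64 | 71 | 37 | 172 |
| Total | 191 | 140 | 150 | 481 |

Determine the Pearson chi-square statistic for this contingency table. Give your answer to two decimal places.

Grand total N = 481.
Expected counts (row total × column total / N):
  First contact, Phone: 143×191/481 = 56.784
  First contact, Chat: 143×140/481 = 41.622
  First contact, Email: 143×150/481 = 44.595
  Escalated, Phone: 166×191/481 = 65.917
  Escalated, Chat: 166×140/481 = 48.316
  Escalated, Email: 166×150/481 = 51.767
  Unresolved, Phone: 172×191/481 = 68.299
  Unresolved, Chat: 172×140/481 = 50.062
  Unresolved, Email: 172×150/481 = 53.638
Contributions (O − E)²/E:
  (62 − 56.784)²/56.784 = 0.4791
  (40 − 41.622)²/41.622 = 0.0632
  (41 − 44.595)²/44.595 = 0.2898
  (65 − 65.917)²/65.917 = 0.0128
  (29 − 48.316)²/48.316 = 7.7222
  (72 − 51.767)²/51.767 = 7.9080
  (64 − 68.299)²/68.299 = 0.2706
  (71 − 50.062)²/50.062 = 8.7571
  (37 − 53.638)²/53.638 = 5.1610
χ² = 0.4791 + 0.0632 + 0.2898 + 0.0128 + 7.7222 + 7.9080 + 0.2706 + 8.7571 + 5.1610 = 30.66

30.66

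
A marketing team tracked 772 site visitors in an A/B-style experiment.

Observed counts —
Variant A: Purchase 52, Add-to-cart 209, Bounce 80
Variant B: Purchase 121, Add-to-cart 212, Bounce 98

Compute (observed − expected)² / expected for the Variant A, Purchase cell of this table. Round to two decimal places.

7.80

Row total (Variant A) = 341; column total (Purchase) = 173; N = 772.
Expected count E = 341 × 173 / 772 = 76.416.
Contribution = (O − E)²/E = (52 − 76.416)² / 76.416 = 7.80.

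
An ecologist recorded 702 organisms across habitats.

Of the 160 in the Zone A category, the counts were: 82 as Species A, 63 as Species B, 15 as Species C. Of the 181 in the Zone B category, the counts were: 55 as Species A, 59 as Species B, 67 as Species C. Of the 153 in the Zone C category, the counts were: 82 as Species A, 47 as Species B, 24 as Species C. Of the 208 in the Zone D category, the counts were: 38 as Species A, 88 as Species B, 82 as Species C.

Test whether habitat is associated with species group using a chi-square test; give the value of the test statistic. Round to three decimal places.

91.502

Row totals: 160, 181, 153, 208. Column totals: 257, 257, 188. Grand total N = 702.
Expected counts (row total × column total / N):
  Zone A, Species A: 160×257/702 = 58.5755
  Zone A, Species B: 160×257/702 = 58.5755
  Zone A, Species C: 160×188/702 = 42.8490
  Zone B, Species A: 181×257/702 = 66.2635
  Zone B, Species B: 181×257/702 = 66.2635
  Zone B, Species C: 181×188/702 = 48.4729
  Zone C, Species A: 153×257/702 = 56.0128
  Zone C, Species B: 153×257/702 = 56.0128
  Zone C, Species C: 153×188/702 = 40.9744
  Zone D, Species A: 208×257/702 = 76.1481
  Zone D, Species B: 208×257/702 = 76.1481
  Zone D, Species C: 208×188/702 = 55.7037
Contributions (O − E)²/E:
  (82 − 58.5755)²/58.5755 = 9.3675
  (63 − 58.5755)²/58.5755 = 0.3342
  (15 − 42.8490)²/42.8490 = 18.1000
  (55 − 66.2635)²/66.2635 = 1.9146
  (59 − 66.2635)²/66.2635 = 0.7962
  (67 − 48.4729)²/48.4729 = 7.0813
  (82 − 56.0128)²/56.0128 = 12.0568
  (47 − 56.0128)²/56.0128 = 1.4502
  (24 − 40.9744)²/40.9744 = 7.0320
  (38 − 76.1481)²/76.1481 = 19.1111
  (88 − 76.1481)²/76.1481 = 1.8447
  (82 − 55.7037)²/55.7037 = 12.4138
χ² = 9.3675 + 0.3342 + 18.1000 + 1.9146 + 0.7962 + 7.0813 + 12.0568 + 1.4502 + 7.0320 + 19.1111 + 1.8447 + 12.4138 = 91.502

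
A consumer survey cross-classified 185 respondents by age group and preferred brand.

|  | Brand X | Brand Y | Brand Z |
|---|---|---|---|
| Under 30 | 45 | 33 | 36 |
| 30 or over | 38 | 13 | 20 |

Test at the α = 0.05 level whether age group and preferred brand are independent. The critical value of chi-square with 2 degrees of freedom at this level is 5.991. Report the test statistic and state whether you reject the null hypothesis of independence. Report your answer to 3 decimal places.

4.083; fail to reject H₀

Row totals: 114, 71. Column totals: 83, 46, 56. Grand total N = 185.
Expected counts (row total × column total / N):
  Under 30, Brand X: 114×83/185 = 51.14595
  Under 30, Brand Y: 114×46/185 = 28.34595
  Under 30, Brand Z: 114×56/185 = 34.50811
  30 or over, Brand X: 71×83/185 = 31.85405
  30 or over, Brand Y: 71×46/185 = 17.65405
  30 or over, Brand Z: 71×56/185 = 21.49189
Contributions (O − E)²/E:
  (45 − 51.14595)²/51.14595 = 0.7385
  (33 − 28.34595)²/28.34595 = 0.7641
  (36 − 34.50811)²/34.50811 = 0.0645
  (38 − 31.85405)²/31.85405 = 1.1858
  (13 − 17.65405)²/17.65405 = 1.2269
  (20 − 21.49189)²/21.49189 = 0.1036
χ² = 0.7385 + 0.7641 + 0.0645 + 1.1858 + 1.2269 + 0.1036 = 4.083
df = (2−1)(3−1) = 2. Since 4.083 < 5.991, fail to reject the null hypothesis of independence at α = 0.05.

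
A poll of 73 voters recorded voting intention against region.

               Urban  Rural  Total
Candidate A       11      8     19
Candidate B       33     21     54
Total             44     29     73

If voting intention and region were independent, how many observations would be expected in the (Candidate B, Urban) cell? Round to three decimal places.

32.548

Row total (Candidate B) = 54; column total (Urban) = 44; grand total N = 73.
Expected count = (row total × column total) / N = 54 × 44 / 73 = 32.548.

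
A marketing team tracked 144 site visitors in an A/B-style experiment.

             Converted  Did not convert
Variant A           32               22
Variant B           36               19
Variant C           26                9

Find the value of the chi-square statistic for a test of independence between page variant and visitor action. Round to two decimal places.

2.12

Row totals: 54, 55, 35. Column totals: 94, 50. Grand total N = 144.
Expected counts (row total × column total / N):
  Variant A, Converted: 54×94/144 = 35.250
  Variant A, Did not convert: 54×50/144 = 18.750
  Variant B, Converted: 55×94/144 = 35.903
  Variant B, Did not convert: 55×50/144 = 19.097
  Variant C, Converted: 35×94/144 = 22.847
  Variant C, Did not convert: 35×50/144 = 12.153
Contributions (O − E)²/E:
  (32 − 35.250)²/35.250 = 0.2996
  (22 − 18.750)²/18.750 = 0.5633
  (36 − 35.903)²/35.903 = 0.0003
  (19 − 19.097)²/19.097 = 0.0005
  (26 − 22.847)²/22.847 = 0.4351
  (9 − 12.153)²/12.153 = 0.8180
χ² = 0.2996 + 0.5633 + 0.0003 + 0.0005 + 0.4351 + 0.8180 = 2.12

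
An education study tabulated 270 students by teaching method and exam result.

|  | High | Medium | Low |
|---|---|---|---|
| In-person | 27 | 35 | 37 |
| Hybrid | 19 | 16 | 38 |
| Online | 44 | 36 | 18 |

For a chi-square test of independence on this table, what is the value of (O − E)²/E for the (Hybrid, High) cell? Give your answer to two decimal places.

1.17

Row total (Hybrid) = 73; column total (High) = 90; N = 270.
Expected count E = 73 × 90 / 270 = 24.333.
Contribution = (O − E)²/E = (19 − 24.333)² / 24.333 = 1.17.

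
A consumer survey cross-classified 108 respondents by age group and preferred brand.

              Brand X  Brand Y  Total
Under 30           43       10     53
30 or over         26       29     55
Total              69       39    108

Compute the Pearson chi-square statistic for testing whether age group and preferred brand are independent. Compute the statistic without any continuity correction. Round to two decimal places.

13.41

Grand total N = 108.
Expected counts (row total × column total / N):
  Under 30, Brand X: 53×69/108 = 33.861
  Under 30, Brand Y: 53×39/108 = 19.139
  30 or over, Brand X: 55×69/108 = 35.139
  30 or over, Brand Y: 55×39/108 = 19.861
Contributions (O − E)²/E:
  (43 − 33.861)²/33.861 = 2.4666
  (10 − 19.139)²/19.139 = 4.3639
  (26 − 35.139)²/35.139 = 2.3769
  (29 − 19.861)²/19.861 = 4.2053
χ² = 2.4666 + 4.3639 + 2.3769 + 4.2053 = 13.41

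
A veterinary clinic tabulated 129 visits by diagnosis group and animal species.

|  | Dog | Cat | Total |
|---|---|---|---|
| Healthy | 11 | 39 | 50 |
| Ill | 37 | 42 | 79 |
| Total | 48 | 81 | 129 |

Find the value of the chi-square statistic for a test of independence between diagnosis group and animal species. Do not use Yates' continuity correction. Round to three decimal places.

Grand total N = 129.
Expected counts (row total × column total / N):
  Healthy, Dog: 50×48/129 = 18.6047
  Healthy, Cat: 50×81/129 = 31.3953
  Ill, Dog: 79×48/129 = 29.3953
  Ill, Cat: 79×81/129 = 49.6047
Contributions (O − E)²/E:
  (11 − 18.6047)²/18.6047 = 3.1084
  (39 − 31.3953)²/31.3953 = 1.8420
  (37 − 29.3953)²/29.3953 = 1.9674
  (42 − 49.6047)²/49.6047 = 1.1658
χ² = 3.1084 + 1.8420 + 1.9674 + 1.1658 = 8.084

8.084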